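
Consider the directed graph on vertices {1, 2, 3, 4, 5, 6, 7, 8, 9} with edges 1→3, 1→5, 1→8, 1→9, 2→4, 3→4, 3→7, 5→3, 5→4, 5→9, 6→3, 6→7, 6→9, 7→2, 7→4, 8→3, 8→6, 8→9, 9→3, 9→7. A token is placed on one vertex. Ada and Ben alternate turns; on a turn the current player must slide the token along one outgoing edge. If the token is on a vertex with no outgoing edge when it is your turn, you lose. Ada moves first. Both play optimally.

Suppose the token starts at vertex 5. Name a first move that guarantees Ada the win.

Move to 9.

Positions with no move are L. A position that does have a move is losing for the player to move precisely when every available move leads to a winning position for the opponent. Fill in the labels:
Every edge goes from a vertex to one that appears earlier in the order 4, 2, 7, 3, 9, 6, 5, 8, 1, so processing vertices in that order labels each vertex after all of its successors.
4: no outgoing edge → L
2: reaches L-position 4 → W
7: reaches L-position 4 → W
3: reaches L-position 4 → W
9: only reaches 3(W), 7(W), all W → L
6: reaches L-position 9 → W
5: reaches L-position 9 → W
8: reaches L-position 9 → W
1: reaches L-position 9 → W
From 5, the L positions reachable in one move are: 9, 4. Any move reaching one of these is winning.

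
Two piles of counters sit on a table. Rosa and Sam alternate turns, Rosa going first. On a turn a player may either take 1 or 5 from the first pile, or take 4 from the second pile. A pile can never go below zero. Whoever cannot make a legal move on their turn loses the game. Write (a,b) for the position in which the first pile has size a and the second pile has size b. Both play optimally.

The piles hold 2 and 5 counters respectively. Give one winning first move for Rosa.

Positions with no move are L. A position that does have a move is losing for the player to move precisely when every available move leads to a winning position for the opponent. Fill in the labels:
No move ever increases a pile, so every position that can arise here has a ≤ 2 and b ≤ 5; it is enough to label the cells with 0 ≤ a ≤ 2 and 0 ≤ b ≤ 5.
Every move lowers a or b (never raises either), so fill the grid row by row in increasing a, and left to right within a row: each cell's successors are then already labelled.
      b=0  b=1  b=2  b=3  b=4  b=5
a=0:    L    L    L    L    W    W
a=1:    W    W    W    W    L    L
a=2:    L    L    L    L    W    W
Cells with no legal move (terminal, hence L): (0,0), (0,1), (0,2), (0,3).
The remaining L cells, each justified by listing all of its moves:
(1,4): →(0,4)(W), (1,0)(W) — all W, so L
(1,5): →(0,5)(W), (1,1)(W) — all W, so L
(2,0): →(1,0)(W) only, which is W, so L
(2,1): →(1,1)(W) only, which is W, so L
(2,2): →(1,2)(W) only, which is W, so L
(2,3): →(1,3)(W) only, which is W, so L
Every other cell has at least one move into one of the L cells above, so it is W.
From (2,5), the L positions reachable in one move are: (1,5), (2,1). Any move reaching one of these is winning.

Move to (1,5).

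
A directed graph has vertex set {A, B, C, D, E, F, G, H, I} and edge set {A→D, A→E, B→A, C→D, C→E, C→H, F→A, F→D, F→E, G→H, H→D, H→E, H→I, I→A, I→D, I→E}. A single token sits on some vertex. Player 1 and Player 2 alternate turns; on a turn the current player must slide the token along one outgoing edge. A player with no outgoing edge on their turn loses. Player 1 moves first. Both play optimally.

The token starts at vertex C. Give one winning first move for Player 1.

Positions with no move are L. A position that does have a move is losing for the player to move precisely when every available move leads to a winning position for the opponent. Fill in the labels:
Every edge goes from a vertex to one that appears earlier in the order D, E, A, I, H, G, C, F, B, so processing vertices in that order labels each vertex after all of its successors.
D: no outgoing edge → L
E: no outgoing edge → L
A: W (go to E, an L position)
I: W (go to E, an L position)
H: W (go to E, an L position)
G: L (sole option H(W) is W)
C: W (go to E, an L position)
F: W (go to E, an L position)
B: L (sole option A(W) is W)
From C, the L positions reachable in one move are: E, D. Any move reaching one of these is winning.

Move to E.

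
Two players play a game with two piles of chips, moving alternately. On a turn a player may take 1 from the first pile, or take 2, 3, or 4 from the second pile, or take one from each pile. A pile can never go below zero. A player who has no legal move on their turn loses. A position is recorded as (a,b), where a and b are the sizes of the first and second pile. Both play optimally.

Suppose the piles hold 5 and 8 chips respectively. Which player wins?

Positions with no move are L. A position that does have a move is losing for the player to move precisely when every available move leads to a winning position for the opponent. Fill in the labels:
No move ever increases a pile, so every position that can arise here has a ≤ 5 and b ≤ 8; it is enough to label the cells with 0 ≤ a ≤ 5 and 0 ≤ b ≤ 8.
Every move lowers a or b (never raises either), so fill the grid row by row in increasing a, and left to right within a row: each cell's successors are then already labelled.
      b=0  b=1  b=2  b=3  b=4  b=5  b=6  b=7  b=8
a=0:    L    L    W    W    W    W    L    L    W
a=1:    W    W    W    L    L    W    W    W    W
a=2:    L    L    W    W    W    W    L    L    W
a=3:    W    W    W    L    L    W    W    W    W
a=4:    L    L    W    W    W    W    L    L    W
a=5:    W    W    W    L    L    W    W    W    W
Cells with no legal move (terminal, hence L): (0,0), (0,1).
The remaining L cells, each justified by listing all of its moves:
(0,6): only reaches (0,4)(W), (0,3)(W), (0,2)(W), all W → L
(0,7): only reaches (0,5)(W), (0,4)(W), (0,3)(W), all W → L
(1,3): only reaches (0,3)(W), (1,1)(W), (1,0)(W), (0,2)(W), all W → L
(1,4): only reaches (0,4)(W), (1,2)(W), (1,1)(W), (1,0)(W), (0,3)(W), all W → L
(2,0): only reaches (1,0)(W), which is W → L
(2,1): only reaches (1,1)(W), (1,0)(W), all W → L
(2,6): only reaches (1,6)(W), (2,4)(W), (2,3)(W), (2,2)(W), (1,5)(W), all W → L
(2,7): only reaches (1,7)(W), (2,5)(W), (2,4)(W), (2,3)(W), (1,6)(W), all W → L
(3,3): only reaches (2,3)(W), (3,1)(W), (3,0)(W), (2,2)(W), all W → L
(3,4): only reaches (2,4)(W), (3,2)(W), (3,1)(W), (3,0)(W), (2,3)(W), all W → L
(4,0): only reaches (3,0)(W), which is W → L
(4,1): only reaches (3,1)(W), (3,0)(W), all W → L
(4,6): only reaches (3,6)(W), (4,4)(W), (4,3)(W), (4,2)(W), (3,5)(W), all W → L
(4,7): only reaches (3,7)(W), (4,5)(W), (4,4)(W), (4,3)(W), (3,6)(W), all W → L
(5,3): only reaches (4,3)(W), (5,1)(W), (5,0)(W), (4,2)(W), all W → L
(5,4): only reaches (4,4)(W), (5,2)(W), (5,1)(W), (5,0)(W), (4,3)(W), all W → L
Every other cell has at least one move into one of the L cells above, so it is W.
From (5,8) the player to move can move to (5,4), reaching an L position.

The first player wins.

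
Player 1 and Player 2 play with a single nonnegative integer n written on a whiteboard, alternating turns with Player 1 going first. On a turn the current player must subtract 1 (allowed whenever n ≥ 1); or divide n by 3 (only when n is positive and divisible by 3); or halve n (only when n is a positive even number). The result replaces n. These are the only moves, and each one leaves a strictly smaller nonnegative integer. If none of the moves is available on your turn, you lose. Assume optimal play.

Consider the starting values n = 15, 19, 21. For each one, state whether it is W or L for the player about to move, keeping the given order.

15: W, 19: L, 21: W

Work bottom-up. With no move the player to move loses. Otherwise the position is W if at least one move leads to an L position for the opponent, and L if every move leads to a W.
n=0: no move → L
n=1: W (go to 0, an L position)
n=2: L (sole option 1(W) is W)
n=3: W (go to 2, an L position)
n=4: W (go to 2, an L position)
n=5: L (sole option 4(W) is W)
n=6: W (go to 2, an L position)
n=7: L (sole option 6(W) is W)
n=8: W (go to 7, an L position)
n=9: L (options 3(W), 8(W) are all W)
n=10: W (go to 5, an L position)
n=11: L (sole option 10(W) is W)
n=12: W (go to 11, an L position)
n=13: L (sole option 12(W) is W)
n=14: W (go to 7, an L position)
n=15: W (go to 5, an L position)
n=16: L (options 8(W), 15(W) are all W)
n=17: W (go to 16, an L position)
n=18: W (go to 9, an L position)
n=19: L (sole option 18(W) is W)
n=20: W (go to 19, an L position)
n=21: W (go to 7, an L position)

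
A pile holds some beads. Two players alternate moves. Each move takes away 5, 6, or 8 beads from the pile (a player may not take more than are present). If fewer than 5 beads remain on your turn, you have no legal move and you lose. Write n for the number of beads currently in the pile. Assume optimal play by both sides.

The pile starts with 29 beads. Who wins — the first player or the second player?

The second player wins.

Work bottom-up. With no move the player to move loses. Otherwise the position is W if at least one move leads to an L position for the opponent, and L if every move leads to a W.
n=0: no move → L
n=1: no move → L
n=2: no move → L
n=3: no move → L
n=4: no move → L
n=5: →0(L), so W
n=6: →1(L), so W
n=7: →2(L), so W
n=8: →3(L), so W
n=9: →4(L), so W
n=10: →4(L), so W
n=11: →3(L), so W
n=12: →4(L), so W
n=13: →8(W), 7(W), 5(W) — all W, so L
n=14: →9(W), 8(W), 6(W) — all W, so L
n=15: →10(W), 9(W), 7(W) — all W, so L
n=16: →11(W), 10(W), 8(W) — all W, so L
n=17: →12(W), 11(W), 9(W) — all W, so L
n=18: →13(L), so W
n=19: →14(L), so W
n=20: →15(L), so W
n=21: →16(L), so W
n=22: →17(L), so W
n=23: →17(L), so W
n=24: →16(L), so W
n=25: →17(L), so W
n=26: →21(W), 20(W), 18(W) — all W, so L
n=27: →22(W), 21(W), 19(W) — all W, so L
n=28: →23(W), 22(W), 20(W) — all W, so L
n=29: →24(W), 23(W), 21(W) — all W, so L
Every move from 29 reaches a W position, so the mover loses.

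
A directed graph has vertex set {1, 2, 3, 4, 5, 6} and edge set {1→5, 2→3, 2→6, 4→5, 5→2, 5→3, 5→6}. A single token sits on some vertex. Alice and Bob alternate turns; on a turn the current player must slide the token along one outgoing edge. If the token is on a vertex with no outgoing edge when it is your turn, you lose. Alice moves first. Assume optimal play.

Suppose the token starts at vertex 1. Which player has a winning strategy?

Label each position W (a win for the player to move) or L (a loss). A position with no legal move is L; any other position is W exactly when some move reaches an L, and L when every move reaches a W.
Every edge goes from a vertex to one that appears earlier in the order 3, 6, 2, 5, 1, 4, so processing vertices in that order labels each vertex after all of its successors.
3: no outgoing edge → L
6: no outgoing edge → L
2: →6(L), so W
5: →6(L), so W
1: →5(W) only, which is W, so L
4: →5(W) only, which is W, so L
Every move from 1 reaches a W position, so the mover loses.

Bob wins.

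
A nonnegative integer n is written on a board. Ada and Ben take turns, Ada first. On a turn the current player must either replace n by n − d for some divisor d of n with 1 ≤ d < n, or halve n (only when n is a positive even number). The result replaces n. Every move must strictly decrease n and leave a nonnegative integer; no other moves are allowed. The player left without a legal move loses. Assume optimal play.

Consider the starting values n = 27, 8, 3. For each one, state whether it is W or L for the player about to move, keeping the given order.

27: L, 8: W, 3: L

Compute win/loss labels from the base case upward. A position with no move is L. Any other position is W if it can reach an L in one move, else L.
n=0: no move → L
n=1: no move → L
n=2: reaches L-position 1 → W
n=3: only reaches 2(W), which is W → L
n=4: reaches L-position 3 → W
n=5: only reaches 4(W), which is W → L
n=6: reaches L-position 3 → W
n=7: only reaches 6(W), which is W → L
n=8: reaches L-position 7 → W
n=9: only reaches 6(W), 8(W), all W → L
n=10: reaches L-position 5 → W
n=11: only reaches 10(W), which is W → L
n=12: reaches L-position 9 → W
n=13: only reaches 12(W), which is W → L
n=14: reaches L-position 7 → W
n=15: only reaches 10(W), 12(W), 14(W), all W → L
n=16: reaches L-position 15 → W
n=17: only reaches 16(W), which is W → L
n=18: reaches L-position 9 → W
n=19: only reaches 18(W), which is W → L
n=20: reaches L-position 15 → W
n=21: only reaches 14(W), 18(W), 20(W), all W → L
n=22: reaches L-position 11 → W
n=23: only reaches 22(W), which is W → L
n=24: reaches L-position 21 → W
n=25: only reaches 20(W), 24(W), all W → L
n=26: reaches L-position 13 → W
n=27: only reaches 18(W), 24(W), 26(W), all W → L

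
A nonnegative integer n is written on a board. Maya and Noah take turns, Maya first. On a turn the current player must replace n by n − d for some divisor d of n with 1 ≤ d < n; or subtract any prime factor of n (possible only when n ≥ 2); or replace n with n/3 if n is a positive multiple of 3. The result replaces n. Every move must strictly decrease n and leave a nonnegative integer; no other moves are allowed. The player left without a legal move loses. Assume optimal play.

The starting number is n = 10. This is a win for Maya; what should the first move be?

Use the standard recursion: the mover loses at a terminal position; elsewhere, the mover wins exactly when some move hands the opponent an L position.
n=0: no move → L
n=1: no move → L
n=2: reaches L-position 0 → W
n=3: reaches L-position 0 → W
n=4: only reaches 2(W), 3(W), all W → L
n=5: reaches L-position 0 → W
n=6: reaches L-position 4 → W
n=7: reaches L-position 0 → W
n=8: reaches L-position 4 → W
n=9: only reaches 3(W), 6(W), 8(W), all W → L
n=10: reaches L-position 9 → W
From 10, the L positions reachable in one move are: 9.

Move to 9.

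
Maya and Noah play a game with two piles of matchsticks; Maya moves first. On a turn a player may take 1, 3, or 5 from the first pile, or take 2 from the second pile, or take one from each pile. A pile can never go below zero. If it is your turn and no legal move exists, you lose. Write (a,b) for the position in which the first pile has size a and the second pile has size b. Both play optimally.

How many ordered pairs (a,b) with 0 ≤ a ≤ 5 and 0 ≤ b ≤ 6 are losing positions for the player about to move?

15

Positions with no move are L. A position that does have a move is losing for the player to move precisely when every available move leads to a winning position for the opponent. Fill in the labels:
Every move lowers a or b (never raises either), so fill the grid row by row in increasing a, and left to right within a row: each cell's successors are then already labelled.
      b=0  b=1  b=2  b=3  b=4  b=5  b=6
a=0:    L    L    W    W    L    L    W
a=1:    W    W    W    L    W    W    W
a=2:    L    L    W    W    W    L    L
a=3:    W    W    W    L    W    W    W
a=4:    L    L    W    W    W    L    L
a=5:    W    W    W    L    W    W    W
Cells with no legal move (terminal, hence L): (0,0), (0,1).
The remaining L cells, each justified by listing all of its moves:
(0,4): the only move is to (0,2)(W), a W ⇒ L
(0,5): the only move is to (0,3)(W), a W ⇒ L
(1,3): moves to (0,3)(W), (1,1)(W), (0,2)(W); every one is W ⇒ L
(2,0): the only move is to (1,0)(W), a W ⇒ L
(2,1): moves to (1,1)(W), (1,0)(W); every one is W ⇒ L
(2,5): moves to (1,5)(W), (2,3)(W), (1,4)(W); every one is W ⇒ L
(2,6): moves to (1,6)(W), (2,4)(W), (1,5)(W); every one is W ⇒ L
(3,3): moves to (2,3)(W), (0,3)(W), (3,1)(W), (2,2)(W); every one is W ⇒ L
(4,0): moves to (3,0)(W), (1,0)(W); every one is W ⇒ L
(4,1): moves to (3,1)(W), (1,1)(W), (3,0)(W); every one is W ⇒ L
(4,5): moves to (3,5)(W), (1,5)(W), (4,3)(W), (3,4)(W); every one is W ⇒ L
(4,6): moves to (3,6)(W), (1,6)(W), (4,4)(W), (3,5)(W); every one is W ⇒ L
(5,3): moves to (4,3)(W), (2,3)(W), (0,3)(W), (5,1)(W), (4,2)(W); every one is W ⇒ L
Every other cell has at least one move into one of the L cells above, so it is W.
L cells per row: a=0: 4, a=1: 1, a=2: 4, a=3: 1, a=4: 4, a=5: 1; total 15.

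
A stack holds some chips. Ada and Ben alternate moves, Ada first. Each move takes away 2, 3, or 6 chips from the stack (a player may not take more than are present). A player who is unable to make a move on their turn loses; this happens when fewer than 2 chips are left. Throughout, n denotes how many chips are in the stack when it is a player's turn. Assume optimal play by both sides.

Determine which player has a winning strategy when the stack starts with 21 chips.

Ada wins.

Build the W/L table. Terminal = L. A non-terminal position is W if it has a move to some L; otherwise it is L.
n=0: no move → L
n=1: no move → L
n=2: can move to 0, which is L ⇒ W
n=3: can move to 1, which is L ⇒ W
n=4: can move to 1, which is L ⇒ W
n=5: moves to 3(W), 2(W); every one is W ⇒ L
n=6: can move to 0, which is L ⇒ W
n=7: can move to 5, which is L ⇒ W
n=8: can move to 5, which is L ⇒ W
n=9: moves to 7(W), 6(W), 3(W); every one is W ⇒ L
n=10: moves to 8(W), 7(W), 4(W); every one is W ⇒ L
n=11: can move to 9, which is L ⇒ W
n=12: can move to 10, which is L ⇒ W
n=13: can move to 10, which is L ⇒ W
n=14: moves to 12(W), 11(W), 8(W); every one is W ⇒ L
n=15: can move to 9, which is L ⇒ W
n=16: can move to 14, which is L ⇒ W
n=17: can move to 14, which is L ⇒ W
n=18: moves to 16(W), 15(W), 12(W); every one is W ⇒ L
n=19: moves to 17(W), 16(W), 13(W); every one is W ⇒ L
n=20: can move to 18, which is L ⇒ W
n=21: can move to 19, which is L ⇒ W
The starting position 21 is W: Ada should remove 2, leaving 19, handing over an L position.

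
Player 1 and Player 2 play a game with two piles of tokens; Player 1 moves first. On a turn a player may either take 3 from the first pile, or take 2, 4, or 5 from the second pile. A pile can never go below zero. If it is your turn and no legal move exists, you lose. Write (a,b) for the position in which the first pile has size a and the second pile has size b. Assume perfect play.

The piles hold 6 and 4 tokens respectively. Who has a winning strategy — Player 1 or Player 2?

Player 1 wins.

Classify positions by backward induction: terminal positions (no move available) are L. From any other position, the mover wins iff some move reaches an L.
No move ever increases a pile, so every position that can arise here has a ≤ 6 and b ≤ 4; it is enough to label the cells with 0 ≤ a ≤ 6 and 0 ≤ b ≤ 4.
Every move lowers a or b (never raises either), so fill the grid row by row in increasing a, and left to right within a row: each cell's successors are then already labelled.
      b=0  b=1  b=2  b=3  b=4
a=0:    L    L    W    W    W
a=1:    L    L    W    W    W
a=2:    L    L    W    W    W
a=3:    W    W    L    L    W
a=4:    W    W    L    L    W
a=5:    W    W    L    L    W
a=6:    L    L    W    W    W
Cells with no legal move (terminal, hence L): (0,0), (0,1), (1,0), (1,1), (2,0), (2,1).
The remaining L cells, each justified by listing all of its moves:
(3,2): moves to (0,2)(W), (3,0)(W); every one is W ⇒ L
(3,3): moves to (0,3)(W), (3,1)(W); every one is W ⇒ L
(4,2): moves to (1,2)(W), (4,0)(W); every one is W ⇒ L
(4,3): moves to (1,3)(W), (4,1)(W); every one is W ⇒ L
(5,2): moves to (2,2)(W), (5,0)(W); every one is W ⇒ L
(5,3): moves to (2,3)(W), (5,1)(W); every one is W ⇒ L
(6,0): the only move is to (3,0)(W), a W ⇒ L
(6,1): the only move is to (3,1)(W), a W ⇒ L
Every other cell has at least one move into one of the L cells above, so it is W.
From (6,4) Player 1 can move to (6,0), reaching an L position.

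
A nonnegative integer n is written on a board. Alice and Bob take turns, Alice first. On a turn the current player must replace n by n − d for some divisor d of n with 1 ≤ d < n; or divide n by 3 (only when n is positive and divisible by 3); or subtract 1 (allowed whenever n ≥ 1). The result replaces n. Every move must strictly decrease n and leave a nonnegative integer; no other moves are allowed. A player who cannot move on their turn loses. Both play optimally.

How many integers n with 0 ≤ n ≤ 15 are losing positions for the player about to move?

7

Positions with no move are L. A position that does have a move is losing for the player to move precisely when every available move leads to a winning position for the opponent. Fill in the labels:
n=0: no move → L
n=1: reaches L-position 0 → W
n=2: only reaches 1(W), which is W → L
n=3: reaches L-position 2 → W
n=4: reaches L-position 2 → W
n=5: only reaches 4(W), which is W → L
n=6: reaches L-position 2 → W
n=7: only reaches 6(W), which is W → L
n=8: reaches L-position 7 → W
n=9: only reaches 3(W), 6(W), 8(W), all W → L
n=10: reaches L-position 5 → W
n=11: only reaches 10(W), which is W → L
n=12: reaches L-position 9 → W
n=13: only reaches 12(W), which is W → L
n=14: reaches L-position 7 → W
n=15: reaches L-position 5 → W
L entries with 0 ≤ n ≤ 15: n = 0, 2, 5, 7, 9, 11, 13; that makes 7.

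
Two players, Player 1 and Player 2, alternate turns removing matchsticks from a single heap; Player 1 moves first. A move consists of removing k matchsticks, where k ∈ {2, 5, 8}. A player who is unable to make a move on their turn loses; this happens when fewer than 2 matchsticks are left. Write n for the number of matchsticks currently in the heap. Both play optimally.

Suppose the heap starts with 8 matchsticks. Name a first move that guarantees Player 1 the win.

Remove 8, leaving 0.

Build the W/L table. Terminal = L. A non-terminal position is W if it has a move to some L; otherwise it is L.
n=0: no move → L
n=1: no move → L
n=2: →0(L), so W
n=3: →1(L), so W
n=4: →2(W) only, which is W, so L
n=5: →0(L), so W
n=6: →4(L), so W
n=7: →5(W), 2(W) — all W, so L
n=8: →0(L), so W
From 8, the L positions reachable in one move are: 0.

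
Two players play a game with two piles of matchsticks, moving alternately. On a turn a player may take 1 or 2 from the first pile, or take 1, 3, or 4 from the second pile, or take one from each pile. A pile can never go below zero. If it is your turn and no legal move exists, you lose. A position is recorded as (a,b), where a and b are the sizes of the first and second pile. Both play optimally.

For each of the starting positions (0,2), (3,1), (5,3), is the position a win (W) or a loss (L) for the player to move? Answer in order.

(0,2): L, (3,1): W, (5,3): W

Classify positions by backward induction: terminal positions (no move available) are L. From any other position, the mover wins iff some move reaches an L.
No move ever increases a pile, so every position that can arise here has a ≤ 5 and b ≤ 3; it is enough to label the cells with 0 ≤ a ≤ 5 and 0 ≤ b ≤ 3.
Every move lowers a or b (never raises either), so fill the grid row by row in increasing a, and left to right within a row: each cell's successors are then already labelled.
      b=0  b=1  b=2  b=3
a=0:    L    W    L    W
a=1:    W    W    W    W
a=2:    W    L    W    L
a=3:    L    W    W    W
a=4:    W    W    L    W
a=5:    W    L    W    W
Cells with no legal move (terminal, hence L): (0,0).
The remaining L cells, each justified by listing all of its moves:
(0,2): L (sole option (0,1)(W) is W)
(2,1): L (options (1,1)(W), (0,1)(W), (2,0)(W), (1,0)(W) are all W)
(2,3): L (options (1,3)(W), (0,3)(W), (2,2)(W), (2,0)(W), (1,2)(W) are all W)
(3,0): L (options (2,0)(W), (1,0)(W) are all W)
(4,2): L (options (3,2)(W), (2,2)(W), (4,1)(W), (3,1)(W) are all W)
(5,1): L (options (4,1)(W), (3,1)(W), (5,0)(W), (4,0)(W) are all W)
Every other cell has at least one move into one of the L cells above, so it is W.
(0,2): one of the L cells justified above, so L
(3,1): the move to (2,1) reaches an L cell, so W
(5,3): the move to (4,2) reaches an L cell, so W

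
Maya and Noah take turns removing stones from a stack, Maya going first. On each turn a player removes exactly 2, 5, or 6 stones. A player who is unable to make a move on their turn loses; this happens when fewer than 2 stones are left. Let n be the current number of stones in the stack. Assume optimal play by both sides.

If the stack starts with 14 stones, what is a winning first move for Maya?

Compute win/loss labels from the base case upward. A position with no move is L. Any other position is W if it can reach an L in one move, else L.
n=0: no move → L
n=1: no move → L
n=2: →0(L), so W
n=3: →1(L), so W
n=4: →2(W) only, which is W, so L
n=5: →0(L), so W
n=6: →4(L), so W
n=7: →1(L), so W
n=8: →6(W), 3(W), 2(W) — all W, so L
n=9: →4(L), so W
n=10: →8(L), so W
n=11: →9(W), 6(W), 5(W) — all W, so L
n=12: →10(W), 7(W), 6(W) — all W, so L
n=13: →11(L), so W
n=14: →12(L), so W
From 14, the L positions reachable in one move are: 12, 8. Any move reaching one of these is winning.

Remove 2, leaving 12.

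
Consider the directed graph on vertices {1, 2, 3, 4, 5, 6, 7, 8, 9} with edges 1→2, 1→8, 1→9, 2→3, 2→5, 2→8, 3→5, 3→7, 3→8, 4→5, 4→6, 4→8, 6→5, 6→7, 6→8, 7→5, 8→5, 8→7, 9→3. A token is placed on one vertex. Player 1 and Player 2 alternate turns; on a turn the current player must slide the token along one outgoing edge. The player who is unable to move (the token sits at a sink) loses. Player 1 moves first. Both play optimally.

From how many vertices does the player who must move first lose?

Label each position W (a win for the player to move) or L (a loss). A position with no legal move is L; any other position is W exactly when some move reaches an L, and L when every move reaches a W.
Every edge goes from a vertex to one that appears earlier in the order 5, 7, 8, 3, 6, 4, 9, 2, 1, so processing vertices in that order labels each vertex after all of its successors.
5: no outgoing edge → L
7: can move to 5, which is L ⇒ W
8: can move to 5, which is L ⇒ W
3: can move to 5, which is L ⇒ W
6: can move to 5, which is L ⇒ W
4: can move to 5, which is L ⇒ W
9: the only move is to 3(W), a W ⇒ L
2: can move to 5, which is L ⇒ W
1: can move to 9, which is L ⇒ W
The L vertices are 5, 9; that is 2 in all.

2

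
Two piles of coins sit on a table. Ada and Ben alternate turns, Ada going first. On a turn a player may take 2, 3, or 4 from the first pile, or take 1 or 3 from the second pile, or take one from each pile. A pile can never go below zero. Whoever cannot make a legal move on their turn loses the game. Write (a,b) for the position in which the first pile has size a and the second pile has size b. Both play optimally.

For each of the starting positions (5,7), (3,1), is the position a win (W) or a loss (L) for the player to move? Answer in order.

Classify positions by backward induction: terminal positions (no move available) are L. From any other position, the mover wins iff some move reaches an L.
No move ever increases a pile, so every position that can arise here has a ≤ 5 and b ≤ 7; it is enough to label the cells with 0 ≤ a ≤ 5 and 0 ≤ b ≤ 7.
Every move lowers a or b (never raises either), so fill the grid row by row in increasing a, and left to right within a row: each cell's successors are then already labelled.
      b=0  b=1  b=2  b=3  b=4  b=5  b=6  b=7
a=0:    L    W    L    W    L    W    L    W
a=1:    L    W    L    W    L    W    L    W
a=2:    W    W    W    W    W    W    W    W
a=3:    W    L    W    L    W    L    W    L
a=4:    W    L    W    L    W    L    W    L
a=5:    W    W    W    W    W    W    W    W
Cells with no legal move (terminal, hence L): (0,0), (1,0).
The remaining L cells, each justified by listing all of its moves:
(0,2): only reaches (0,1)(W), which is W → L
(0,4): only reaches (0,3)(W), (0,1)(W), all W → L
(0,6): only reaches (0,5)(W), (0,3)(W), all W → L
(1,2): only reaches (1,1)(W), (0,1)(W), all W → L
(1,4): only reaches (1,3)(W), (1,1)(W), (0,3)(W), all W → L
(1,6): only reaches (1,5)(W), (1,3)(W), (0,5)(W), all W → L
(3,1): only reaches (1,1)(W), (0,1)(W), (3,0)(W), (2,0)(W), all W → L
(3,3): only reaches (1,3)(W), (0,3)(W), (3,2)(W), (3,0)(W), (2,2)(W), all W → L
(3,5): only reaches (1,5)(W), (0,5)(W), (3,4)(W), (3,2)(W), (2,4)(W), all W → L
(3,7): only reaches (1,7)(W), (0,7)(W), (3,6)(W), (3,4)(W), (2,6)(W), all W → L
(4,1): only reaches (2,1)(W), (1,1)(W), (0,1)(W), (4,0)(W), (3,0)(W), all W → L
(4,3): only reaches (2,3)(W), (1,3)(W), (0,3)(W), (4,2)(W), (4,0)(W), (3,2)(W), all W → L
(4,5): only reaches (2,5)(W), (1,5)(W), (0,5)(W), (4,4)(W), (4,2)(W), (3,4)(W), all W → L
(4,7): only reaches (2,7)(W), (1,7)(W), (0,7)(W), (4,6)(W), (4,4)(W), (3,6)(W), all W → L
Every other cell has at least one move into one of the L cells above, so it is W.
(5,7): the move to (3,7) reaches an L cell, so W
(3,1): one of the L cells justified above, so L

(5,7): W, (3,1): L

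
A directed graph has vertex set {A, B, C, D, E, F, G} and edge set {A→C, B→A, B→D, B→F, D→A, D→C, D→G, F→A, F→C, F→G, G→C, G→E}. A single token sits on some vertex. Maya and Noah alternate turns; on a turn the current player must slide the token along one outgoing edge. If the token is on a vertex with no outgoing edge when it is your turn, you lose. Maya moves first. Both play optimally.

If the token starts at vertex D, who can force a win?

Maya wins.

Work bottom-up. With no move the player to move loses. Otherwise the position is W if at least one move leads to an L position for the opponent, and L if every move leads to a W.
Every edge goes from a vertex to one that appears earlier in the order C, E, G, A, F, D, B, so processing vertices in that order labels each vertex after all of its successors.
C: no outgoing edge → L
E: no outgoing edge → L
G: →E(L), so W
A: →C(L), so W
F: →C(L), so W
D: →C(L), so W
B: →D(W), F(W), A(W) — all W, so L
From D Maya can move to C, reaching an L position.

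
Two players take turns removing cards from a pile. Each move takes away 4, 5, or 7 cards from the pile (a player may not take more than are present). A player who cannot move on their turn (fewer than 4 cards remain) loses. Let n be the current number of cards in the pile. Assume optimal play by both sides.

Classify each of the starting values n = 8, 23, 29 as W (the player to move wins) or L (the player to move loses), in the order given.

Work bottom-up. With no move the player to move loses. Otherwise the position is W if at least one move leads to an L position for the opponent, and L if every move leads to a W.
n=0: no move → L
n=1: no move → L
n=2: no move → L
n=3: no move → L
n=4: →0(L), so W
n=5: →1(L), so W
n=6: →2(L), so W
n=7: →3(L), so W
n=8: →3(L), so W
n=9: →2(L), so W
n=10: →3(L), so W
n=11: →7(W), 6(W), 4(W) — all W, so L
n=12: →8(W), 7(W), 5(W) — all W, so L
n=13: →9(W), 8(W), 6(W) — all W, so L
n=14: →10(W), 9(W), 7(W) — all W, so L
n=15: →11(L), so W
n=16: →12(L), so W
n=17: →13(L), so W
n=18: →14(L), so W
n=19: →14(L), so W
n=20: →13(L), so W
n=21: →14(L), so W
n=22: →18(W), 17(W), 15(W) — all W, so L
n=23: →19(W), 18(W), 16(W) — all W, so L
n=24: →20(W), 19(W), 17(W) — all W, so L
n=25: →21(W), 20(W), 18(W) — all W, so L
n=26: →22(L), so W
n=27: →23(L), so W
n=28: →24(L), so W
n=29: →25(L), so W

8: W, 23: L, 29: W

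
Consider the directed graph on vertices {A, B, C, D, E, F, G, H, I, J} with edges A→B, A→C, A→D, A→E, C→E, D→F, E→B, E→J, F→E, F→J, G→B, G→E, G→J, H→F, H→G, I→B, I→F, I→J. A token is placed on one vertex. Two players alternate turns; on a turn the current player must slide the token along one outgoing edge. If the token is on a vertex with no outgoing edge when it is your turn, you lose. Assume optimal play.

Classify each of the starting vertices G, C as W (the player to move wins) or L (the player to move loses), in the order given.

Use the standard recursion: the mover loses at a terminal position; elsewhere, the mover wins exactly when some move hands the opponent an L position.
Every edge goes from a vertex to one that appears earlier in the order J, B, E, F, I, G, D, H, C, A, so processing vertices in that order labels each vertex after all of its successors.
J: no outgoing edge → L
B: no outgoing edge → L
E: →B(L), so W
F: →J(L), so W
I: →B(L), so W
G: →B(L), so W
D: →F(W) only, which is W, so L
H: →G(W), F(W) — all W, so L
C: →E(W) only, which is W, so L
A: →C(L), so W

G: W, C: L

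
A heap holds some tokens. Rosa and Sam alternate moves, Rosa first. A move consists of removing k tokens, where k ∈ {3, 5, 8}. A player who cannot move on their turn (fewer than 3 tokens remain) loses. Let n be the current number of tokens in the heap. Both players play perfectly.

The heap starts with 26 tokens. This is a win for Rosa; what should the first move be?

Remove 3, leaving 23.

Compute win/loss labels from the base case upward. A position with no move is L. Any other position is W if it can reach an L in one move, else L.
n=0: no move → L
n=1: no move → L
n=2: no move → L
n=3: reaches L-position 0 → W
n=4: reaches L-position 1 → W
n=5: reaches L-position 2 → W
n=6: reaches L-position 1 → W
n=7: reaches L-position 2 → W
n=8: reaches L-position 0 → W
n=9: reaches L-position 1 → W
n=10: reaches L-position 2 → W
n=11: only reaches 8(W), 6(W), 3(W), all W → L
n=12: only reaches 9(W), 7(W), 4(W), all W → L
n=13: only reaches 10(W), 8(W), 5(W), all W → L
n=14: reaches L-position 11 → W
n=15: reaches L-position 12 → W
n=16: reaches L-position 13 → W
n=17: reaches L-position 12 → W
n=18: reaches L-position 13 → W
n=19: reaches L-position 11 → W
n=20: reaches L-position 12 → W
n=21: reaches L-position 13 → W
n=22: only reaches 19(W), 17(W), 14(W), all W → L
n=23: only reaches 20(W), 18(W), 15(W), all W → L
n=24: only reaches 21(W), 19(W), 16(W), all W → L
n=25: reaches L-position 22 → W
n=26: reaches L-position 23 → W
From 26, the L positions reachable in one move are: 23.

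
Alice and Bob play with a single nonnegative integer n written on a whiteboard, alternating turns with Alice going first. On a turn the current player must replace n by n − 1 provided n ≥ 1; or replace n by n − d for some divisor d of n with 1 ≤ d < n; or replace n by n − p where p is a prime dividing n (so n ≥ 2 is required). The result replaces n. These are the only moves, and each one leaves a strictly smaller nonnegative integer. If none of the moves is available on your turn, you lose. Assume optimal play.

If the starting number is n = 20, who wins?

Bob wins.

Label each position W (a win for the player to move) or L (a loss). A position with no legal move is L; any other position is W exactly when some move reaches an L, and L when every move reaches a W.
n=0: no move → L
n=1: reaches L-position 0 → W
n=2: reaches L-position 0 → W
n=3: reaches L-position 0 → W
n=4: only reaches 2(W), 3(W), all W → L
n=5: reaches L-position 0 → W
n=6: reaches L-position 4 → W
n=7: reaches L-position 0 → W
n=8: reaches L-position 4 → W
n=9: only reaches 6(W), 8(W), all W → L
n=10: reaches L-position 9 → W
n=11: reaches L-position 0 → W
n=12: reaches L-position 9 → W
n=13: reaches L-position 0 → W
n=14: only reaches 7(W), 12(W), 13(W), all W → L
n=15: reaches L-position 14 → W
n=16: reaches L-position 14 → W
n=17: reaches L-position 0 → W
n=18: reaches L-position 9 → W
n=19: reaches L-position 0 → W
n=20: only reaches 10(W), 15(W), 16(W), 18(W), 19(W), all W → L
Every move from 20 reaches a W position, so the mover loses.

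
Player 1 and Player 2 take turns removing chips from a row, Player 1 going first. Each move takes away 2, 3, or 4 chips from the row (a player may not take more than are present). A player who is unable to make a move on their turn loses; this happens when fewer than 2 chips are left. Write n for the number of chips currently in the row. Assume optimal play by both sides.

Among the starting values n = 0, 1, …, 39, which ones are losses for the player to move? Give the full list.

0, 1, 6, 7, 12, 13, 18, 19, 24, 25, 30, 31, 36, 37

Work bottom-up. With no move the player to move loses. Otherwise the position is W if at least one move leads to an L position for the opponent, and L if every move leads to a W.
n=0: no move → L
n=1: no move → L
n=2: →0(L), so W
n=3: →1(L), so W
n=4: →1(L), so W
n=5: →1(L), so W
n=6: →4(W), 3(W), 2(W) — all W, so L
n=7: →5(W), 4(W), 3(W) — all W, so L
n=8: →6(L), so W
n=9: →7(L), so W
n=10: →7(L), so W
n=11: →7(L), so W
n=12: →10(W), 9(W), 8(W) — all W, so L
n=13: →11(W), 10(W), 9(W) — all W, so L
n=14: →12(L), so W
n=15: →13(L), so W
n=16: →13(L), so W
n=17: →13(L), so W
n=18: →16(W), 15(W), 14(W) — all W, so L
n=19: →17(W), 16(W), 15(W) — all W, so L
n=20: →18(L), so W
n=21: →19(L), so W
n=22: →19(L), so W
n=23: →19(L), so W
n=24: →22(W), 21(W), 20(W) — all W, so L
n=25: →23(W), 22(W), 21(W) — all W, so L
n=26: →24(L), so W
n=27: →25(L), so W
n=28: →25(L), so W
n=29: →25(L), so W
n=30: →28(W), 27(W), 26(W) — all W, so L
n=31: →29(W), 28(W), 27(W) — all W, so L
n=32: →30(L), so W
n=33: →31(L), so W
n=34: →31(L), so W
n=35: →31(L), so W
n=36: →34(W), 33(W), 32(W) — all W, so L
n=37: →35(W), 34(W), 33(W) — all W, so L
n=38: →36(L), so W
n=39: →37(L), so W
Reading off the rows marked L gives the requested list; there are 14 such values of n.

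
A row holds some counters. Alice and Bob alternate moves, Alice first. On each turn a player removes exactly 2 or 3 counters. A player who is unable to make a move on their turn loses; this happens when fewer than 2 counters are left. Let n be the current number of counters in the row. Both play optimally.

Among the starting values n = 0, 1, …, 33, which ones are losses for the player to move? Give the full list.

0, 1, 5, 6, 10, 11, 15, 16, 20, 21, 25, 26, 30, 31

Build the W/L table. Terminal = L. A non-terminal position is W if it has a move to some L; otherwise it is L.
n=0: no move → L
n=1: no move → L
n=2: reaches L-position 0 → W
n=3: reaches L-position 1 → W
n=4: reaches L-position 1 → W
n=5: only reaches 3(W), 2(W), all W → L
n=6: only reaches 4(W), 3(W), all W → L
n=7: reaches L-position 5 → W
n=8: reaches L-position 6 → W
n=9: reaches L-position 6 → W
n=10: only reaches 8(W), 7(W), all W → L
n=11: only reaches 9(W), 8(W), all W → L
n=12: reaches L-position 10 → W
n=13: reaches L-position 11 → W
n=14: reaches L-position 11 → W
n=15: only reaches 13(W), 12(W), all W → L
n=16: only reaches 14(W), 13(W), all W → L
n=17: reaches L-position 15 → W
n=18: reaches L-position 16 → W
n=19: reaches L-position 16 → W
n=20: only reaches 18(W), 17(W), all W → L
n=21: only reaches 19(W), 18(W), all W → L
n=22: reaches L-position 20 → W
n=23: reaches L-position 21 → W
n=24: reaches L-position 21 → W
n=25: only reaches 23(W), 22(W), all W → L
n=26: only reaches 24(W), 23(W), all W → L
n=27: reaches L-position 25 → W
n=28: reaches L-position 26 → W
n=29: reaches L-position 26 → W
n=30: only reaches 28(W), 27(W), all W → L
n=31: only reaches 29(W), 28(W), all W → L
n=32: reaches L-position 30 → W
n=33: reaches L-position 31 → W
Reading off the rows marked L gives the requested list; there are 14 such values of n.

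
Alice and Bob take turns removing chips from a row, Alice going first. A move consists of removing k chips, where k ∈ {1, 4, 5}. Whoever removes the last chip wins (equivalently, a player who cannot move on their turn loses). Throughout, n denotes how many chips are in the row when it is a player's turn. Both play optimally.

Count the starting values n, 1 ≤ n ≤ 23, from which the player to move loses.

Positions with no move are L. A position that does have a move is losing for the player to move precisely when every available move leads to a winning position for the opponent. Fill in the labels:
n=0: no move → L
n=1: reaches L-position 0 → W
n=2: only reaches 1(W), which is W → L
n=3: reaches L-position 2 → W
n=4: reaches L-position 0 → W
n=5: reaches L-position 0 → W
n=6: reaches L-position 2 → W
n=7: reaches L-position 2 → W
n=8: only reaches 7(W), 4(W), 3(W), all W → L
n=9: reaches L-position 8 → W
n=10: only reaches 9(W), 6(W), 5(W), all W → L
n=11: reaches L-position 10 → W
n=12: reaches L-position 8 → W
n=13: reaches L-position 8 → W
n=14: reaches L-position 10 → W
n=15: reaches L-position 10 → W
n=16: only reaches 15(W), 12(W), 11(W), all W → L
n=17: reaches L-position 16 → W
n=18: only reaches 17(W), 14(W), 13(W), all W → L
n=19: reaches L-position 18 → W
n=20: reaches L-position 16 → W
n=21: reaches L-position 16 → W
n=22: reaches L-position 18 → W
n=23: reaches L-position 18 → W
L entries with 1 ≤ n ≤ 23 (n=0 is outside the asked range and is not counted): n = 2, 8, 10, 16, 18; that makes 5.

5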